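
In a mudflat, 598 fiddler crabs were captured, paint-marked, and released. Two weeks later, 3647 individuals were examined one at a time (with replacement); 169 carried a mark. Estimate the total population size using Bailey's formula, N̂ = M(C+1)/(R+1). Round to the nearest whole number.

N̂ = 598·(3647+1)/(169+1) = 598·3648/170 = 2181504/170 ≈ 12832.4 → 12832

N ≈ 12,832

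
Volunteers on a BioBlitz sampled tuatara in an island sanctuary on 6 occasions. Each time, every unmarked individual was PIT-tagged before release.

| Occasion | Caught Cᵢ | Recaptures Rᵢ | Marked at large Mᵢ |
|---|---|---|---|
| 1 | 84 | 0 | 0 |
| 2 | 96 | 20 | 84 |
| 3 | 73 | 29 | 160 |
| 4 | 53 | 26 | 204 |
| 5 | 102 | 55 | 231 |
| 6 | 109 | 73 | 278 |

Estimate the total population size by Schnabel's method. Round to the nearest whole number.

N ≈ 416

Σ MᵢCᵢ = 0·84 + 84·96 + 160·73 + 204·53 + 231·102 + 278·109 = 0 + 8064 + 11680 + 10812 + 23562 + 30302 = 84420
Σ Rᵢ = 0 + 20 + 29 + 26 + 55 + 73 = 203
N̂ = 84420 / 203 ≈ 415.9 → 416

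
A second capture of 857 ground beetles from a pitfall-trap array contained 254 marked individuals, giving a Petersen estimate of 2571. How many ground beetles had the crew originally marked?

From N = M·C/R: M = N·R / C = 2571·254 / 857 = 653034 / 857 = 762.

M = 762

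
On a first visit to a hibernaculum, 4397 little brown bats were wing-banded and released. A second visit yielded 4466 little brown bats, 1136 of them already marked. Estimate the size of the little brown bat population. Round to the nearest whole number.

The marked fraction in the recapture sample should equal the marked fraction in the population: 1136/4466 = 4397/N.
N = (4397 × 4466) / 1136 = 19637002 / 1136 ≈ 17286.1 → 17286

N ≈ 17,286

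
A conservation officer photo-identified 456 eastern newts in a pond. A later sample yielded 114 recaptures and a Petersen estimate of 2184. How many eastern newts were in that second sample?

From N = M·C/R: C = N·R / M = 2184·114 / 456 = 248976 / 456 = 546.

C = 546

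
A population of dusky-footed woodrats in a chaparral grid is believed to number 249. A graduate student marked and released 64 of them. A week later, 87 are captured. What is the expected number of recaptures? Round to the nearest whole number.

Expected recaptures E[R] = M·C / N.
E[R] = 64 × 87 / 249 = 5568 / 249 ≈ 22.4 → 22

expected recaptures ≈ 22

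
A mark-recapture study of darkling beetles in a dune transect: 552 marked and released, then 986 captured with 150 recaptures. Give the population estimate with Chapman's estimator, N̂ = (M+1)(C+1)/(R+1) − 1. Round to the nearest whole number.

N ≈ 3614

N̂ = (552+1)(986+1)/(150+1) − 1 = 553·987/151 − 1
= 545811/151 − 1 ≈ 3614.6 − 1 ≈ 3613.6 → 3614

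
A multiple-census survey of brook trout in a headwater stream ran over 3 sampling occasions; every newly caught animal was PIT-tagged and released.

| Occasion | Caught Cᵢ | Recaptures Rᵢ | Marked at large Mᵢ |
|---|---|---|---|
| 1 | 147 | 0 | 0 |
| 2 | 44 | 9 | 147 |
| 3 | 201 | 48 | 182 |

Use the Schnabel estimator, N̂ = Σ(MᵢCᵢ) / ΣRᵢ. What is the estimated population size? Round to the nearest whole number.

N ≈ 755

Σ MᵢCᵢ = 0·147 + 147·44 + 182·201 = 0 + 6468 + 36582 = 43050
Σ Rᵢ = 0 + 9 + 48 = 57
N̂ = 43050 / 57 ≈ 755.3 → 755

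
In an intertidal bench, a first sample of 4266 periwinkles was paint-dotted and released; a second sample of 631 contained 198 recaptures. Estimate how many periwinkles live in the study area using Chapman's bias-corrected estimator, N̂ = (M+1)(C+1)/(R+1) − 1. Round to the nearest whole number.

N̂ = (4266+1)(631+1)/(198+1) − 1 = 4267·632/199 − 1
= 2696744/199 − 1 ≈ 13551.48 − 1 ≈ 13550.48 → 13550

N ≈ 13,550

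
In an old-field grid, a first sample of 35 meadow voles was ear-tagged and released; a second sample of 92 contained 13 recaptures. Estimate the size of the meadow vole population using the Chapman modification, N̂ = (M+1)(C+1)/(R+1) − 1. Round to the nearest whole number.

N̂ = (35+1)(92+1)/(13+1) − 1 = 36·93/14 − 1
= 3348/14 − 1 ≈ 239.1 − 1 ≈ 238.1 → 238

N ≈ 238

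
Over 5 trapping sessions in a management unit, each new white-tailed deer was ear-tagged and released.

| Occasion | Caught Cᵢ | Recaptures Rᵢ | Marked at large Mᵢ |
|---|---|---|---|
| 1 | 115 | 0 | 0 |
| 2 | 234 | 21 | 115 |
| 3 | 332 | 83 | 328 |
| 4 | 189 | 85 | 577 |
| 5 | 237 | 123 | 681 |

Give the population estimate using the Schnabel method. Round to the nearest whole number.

N ≈ 1302

Σ MᵢCᵢ = 0·115 + 115·234 + 328·332 + 577·189 + 681·237 = 0 + 26910 + 108896 + 109053 + 161397 = 406256
Σ Rᵢ = 0 + 21 + 83 + 85 + 123 = 312
N̂ = 406256 / 312 ≈ 1302.1 → 1302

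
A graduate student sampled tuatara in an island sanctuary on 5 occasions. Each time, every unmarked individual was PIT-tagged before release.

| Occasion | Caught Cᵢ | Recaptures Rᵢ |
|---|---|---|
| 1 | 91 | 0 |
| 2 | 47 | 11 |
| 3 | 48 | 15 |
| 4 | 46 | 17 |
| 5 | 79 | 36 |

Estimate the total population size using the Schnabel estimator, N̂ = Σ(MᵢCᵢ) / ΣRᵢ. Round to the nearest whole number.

N ≈ 413

Marked at large before each occasion: Mᵢ = Σⱼ<ᵢ (Cⱼ − Rⱼ) → M1=0, M2=91, M3=127, M4=160, M5=189
Σ MᵢCᵢ = 0·91 + 91·47 + 127·48 + 160·46 + 189·79 = 0 + 4277 + 6096 + 7360 + 14931 = 32664
Σ Rᵢ = 0 + 11 + 15 + 17 + 36 = 79
N̂ = 32664 / 79 ≈ 413.47 → 413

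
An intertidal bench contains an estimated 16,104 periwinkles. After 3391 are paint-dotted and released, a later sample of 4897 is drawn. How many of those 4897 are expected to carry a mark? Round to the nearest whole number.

Expected recaptures E[R] = M·C / N.
E[R] = 3391 × 4897 / 16104 = 16605727 / 16104 ≈ 1031.2 → 1031

expected recaptures ≈ 1031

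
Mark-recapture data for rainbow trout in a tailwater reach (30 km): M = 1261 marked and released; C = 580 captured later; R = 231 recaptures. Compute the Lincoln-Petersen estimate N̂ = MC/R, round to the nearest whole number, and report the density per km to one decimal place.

density ≈ 105.5 rainbow trout per km

N̂ = 1261·580/231 = 731380/231 ≈ 3166.1 → 3166
Density = N̂ / area = 3166 / 30 ≈ 105.53 → 105.5 per km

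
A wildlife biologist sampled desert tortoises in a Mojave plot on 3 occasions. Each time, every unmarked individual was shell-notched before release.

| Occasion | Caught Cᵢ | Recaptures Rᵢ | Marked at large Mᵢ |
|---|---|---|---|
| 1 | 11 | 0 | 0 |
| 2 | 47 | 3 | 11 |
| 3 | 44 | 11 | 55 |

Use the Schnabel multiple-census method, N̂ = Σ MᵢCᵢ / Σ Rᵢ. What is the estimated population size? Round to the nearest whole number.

Σ MᵢCᵢ = 0·11 + 11·47 + 55·44 = 0 + 517 + 2420 = 2937
Σ Rᵢ = 0 + 3 + 11 = 14
N̂ = 2937 / 14 ≈ 209.8 → 210

N ≈ 210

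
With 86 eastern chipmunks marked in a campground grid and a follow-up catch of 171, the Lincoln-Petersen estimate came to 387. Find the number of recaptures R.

From N = M·C/R: R = M·C / N = 86·171 / 387 = 14706 / 387 = 38.

R = 38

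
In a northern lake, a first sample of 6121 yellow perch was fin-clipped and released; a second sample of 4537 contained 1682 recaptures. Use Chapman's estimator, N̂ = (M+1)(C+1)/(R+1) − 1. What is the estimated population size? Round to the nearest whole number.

N̂ = (6121+1)(4537+1)/(1682+1) − 1 = 6122·4538/1683 − 1
= 27781636/1683 − 1 ≈ 16507.2 − 1 ≈ 16506.2 → 16506

N ≈ 16,506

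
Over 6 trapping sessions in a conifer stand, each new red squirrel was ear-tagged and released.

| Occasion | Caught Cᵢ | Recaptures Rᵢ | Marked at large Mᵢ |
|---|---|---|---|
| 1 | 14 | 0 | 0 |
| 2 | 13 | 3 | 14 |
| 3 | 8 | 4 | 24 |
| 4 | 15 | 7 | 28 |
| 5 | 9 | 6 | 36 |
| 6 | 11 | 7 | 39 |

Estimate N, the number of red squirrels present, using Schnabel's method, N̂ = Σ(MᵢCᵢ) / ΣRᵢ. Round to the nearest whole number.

N ≈ 57

Σ MᵢCᵢ = 0·14 + 14·13 + 24·8 + 28·15 + 36·9 + 39·11 = 0 + 182 + 192 + 420 + 324 + 429 = 1547
Σ Rᵢ = 0 + 3 + 4 + 7 + 6 + 7 = 27
N̂ = 1547 / 27 ≈ 57.3 → 57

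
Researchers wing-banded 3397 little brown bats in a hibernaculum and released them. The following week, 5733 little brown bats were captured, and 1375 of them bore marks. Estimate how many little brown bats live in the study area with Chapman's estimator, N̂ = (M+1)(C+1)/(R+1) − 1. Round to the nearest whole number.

N̂ = (3397+1)(5733+1)/(1375+1) − 1 = 3398·5734/1376 − 1
= 19484132/1376 − 1 ≈ 14160.0 − 1 ≈ 14159.0 → 14159

N ≈ 14,159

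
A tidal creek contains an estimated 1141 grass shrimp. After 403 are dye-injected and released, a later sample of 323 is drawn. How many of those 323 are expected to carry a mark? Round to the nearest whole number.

expected recaptures ≈ 114

Expected recaptures E[R] = M·C / N.
E[R] = 403 × 323 / 1141 = 130169 / 1141 ≈ 114.1 → 114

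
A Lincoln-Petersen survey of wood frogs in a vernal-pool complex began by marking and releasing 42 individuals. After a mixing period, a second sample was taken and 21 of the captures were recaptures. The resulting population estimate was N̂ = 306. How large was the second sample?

C = 153

From N = M·C/R: C = N·R / M = 306·21 / 42 = 6426 / 42 = 153.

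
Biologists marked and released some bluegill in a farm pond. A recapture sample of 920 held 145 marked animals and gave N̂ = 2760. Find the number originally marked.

From N = M·C/R: M = N·R / C = 2760·145 / 920 = 400200 / 920 = 435.

M = 435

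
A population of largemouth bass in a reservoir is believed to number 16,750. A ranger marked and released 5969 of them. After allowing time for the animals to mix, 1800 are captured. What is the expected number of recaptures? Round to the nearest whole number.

Expected recaptures E[R] = M·C / N.
E[R] = 5969 × 1800 / 16750 = 10744200 / 16750 ≈ 641.4 → 641

expected recaptures ≈ 641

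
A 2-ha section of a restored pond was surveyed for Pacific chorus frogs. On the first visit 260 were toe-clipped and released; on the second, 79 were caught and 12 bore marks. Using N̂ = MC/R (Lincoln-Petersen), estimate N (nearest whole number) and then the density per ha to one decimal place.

density ≈ 856.0 Pacific chorus frogs per ha

N̂ = 260·79/12 = 20540/12 ≈ 1711.7 → 1712
Density = N̂ / area = 1712 / 2 = 856.0 per ha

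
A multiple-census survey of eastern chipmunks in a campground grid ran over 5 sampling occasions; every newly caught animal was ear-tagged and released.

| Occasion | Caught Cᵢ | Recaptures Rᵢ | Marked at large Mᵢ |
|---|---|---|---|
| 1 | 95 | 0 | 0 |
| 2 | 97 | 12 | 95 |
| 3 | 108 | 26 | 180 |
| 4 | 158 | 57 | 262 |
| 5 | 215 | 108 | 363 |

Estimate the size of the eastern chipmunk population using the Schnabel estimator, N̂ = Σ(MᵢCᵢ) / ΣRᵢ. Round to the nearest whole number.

Σ MᵢCᵢ = 0·95 + 95·97 + 180·108 + 262·158 + 363·215 = 0 + 9215 + 19440 + 41396 + 78045 = 148096
Σ Rᵢ = 0 + 12 + 26 + 57 + 108 = 203
N̂ = 148096 / 203 ≈ 729.5 → 730

N ≈ 730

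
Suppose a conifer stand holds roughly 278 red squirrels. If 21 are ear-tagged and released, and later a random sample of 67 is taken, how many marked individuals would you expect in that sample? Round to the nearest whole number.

expected recaptures ≈ 5

The marked fraction of the population is 21/278, so in a sample of 67 expect C·(M/N) marked.
E[R] = 21 × 67 / 278 = 1407 / 278 ≈ 5.1 → 5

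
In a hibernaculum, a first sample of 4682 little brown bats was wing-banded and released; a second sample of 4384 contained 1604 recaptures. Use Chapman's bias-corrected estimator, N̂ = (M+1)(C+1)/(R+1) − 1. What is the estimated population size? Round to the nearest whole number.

N̂ = (4682+1)(4384+1)/(1604+1) − 1 = 4683·4385/1605 − 1
= 20534955/1605 − 1 ≈ 12794.4 − 1 ≈ 12793.4 → 12793

N ≈ 12,793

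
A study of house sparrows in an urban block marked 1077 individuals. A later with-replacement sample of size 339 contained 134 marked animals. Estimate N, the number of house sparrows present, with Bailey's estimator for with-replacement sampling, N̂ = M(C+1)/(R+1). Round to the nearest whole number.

N ≈ 2712

N̂ = 1077·(339+1)/(134+1) = 1077·340/135 = 366180/135 ≈ 2712.4 → 2712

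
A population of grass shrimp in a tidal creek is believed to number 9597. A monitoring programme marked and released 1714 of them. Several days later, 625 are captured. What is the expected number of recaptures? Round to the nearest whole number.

Expected recaptures E[R] = M·C / N.
E[R] = 1714 × 625 / 9597 = 1071250 / 9597 ≈ 111.6 → 112

expected recaptures ≈ 112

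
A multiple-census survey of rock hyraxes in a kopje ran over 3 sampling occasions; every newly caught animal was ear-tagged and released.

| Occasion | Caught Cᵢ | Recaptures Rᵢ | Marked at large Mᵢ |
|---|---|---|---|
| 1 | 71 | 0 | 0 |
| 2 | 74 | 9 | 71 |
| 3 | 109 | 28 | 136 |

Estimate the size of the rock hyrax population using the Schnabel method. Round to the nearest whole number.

Σ MᵢCᵢ = 0·71 + 71·74 + 136·109 = 0 + 5254 + 14824 = 20078
Σ Rᵢ = 0 + 9 + 28 = 37
N̂ = 20078 / 37 ≈ 542.6 → 543

N ≈ 543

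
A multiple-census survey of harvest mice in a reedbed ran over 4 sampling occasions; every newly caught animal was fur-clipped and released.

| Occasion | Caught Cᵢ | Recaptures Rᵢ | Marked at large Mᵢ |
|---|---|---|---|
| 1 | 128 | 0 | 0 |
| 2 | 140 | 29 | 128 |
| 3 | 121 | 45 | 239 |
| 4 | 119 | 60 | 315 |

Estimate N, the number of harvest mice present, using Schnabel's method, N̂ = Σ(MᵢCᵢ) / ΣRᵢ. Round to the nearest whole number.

N ≈ 629

Σ MᵢCᵢ = 0·128 + 128·140 + 239·121 + 315·119 = 0 + 17920 + 28919 + 37485 = 84324
Σ Rᵢ = 0 + 29 + 45 + 60 = 134
N̂ = 84324 / 134 ≈ 629.3 → 629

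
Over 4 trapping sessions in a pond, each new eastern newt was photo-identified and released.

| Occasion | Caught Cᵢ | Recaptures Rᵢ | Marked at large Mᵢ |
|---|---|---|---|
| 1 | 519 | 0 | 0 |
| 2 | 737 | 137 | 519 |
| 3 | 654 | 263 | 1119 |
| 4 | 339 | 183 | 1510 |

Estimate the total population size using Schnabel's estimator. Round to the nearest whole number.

N ≈ 2789

Σ MᵢCᵢ = 0·519 + 519·737 + 1119·654 + 1510·339 = 0 + 382503 + 731826 + 511890 = 1626219
Σ Rᵢ = 0 + 137 + 263 + 183 = 583
N̂ = 1626219 / 583 ≈ 2789.4 → 2789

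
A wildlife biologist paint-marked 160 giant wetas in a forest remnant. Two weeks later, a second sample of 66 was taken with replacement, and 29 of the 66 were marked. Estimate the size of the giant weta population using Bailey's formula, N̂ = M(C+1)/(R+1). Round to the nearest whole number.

N ≈ 357

N̂ = 160·(66+1)/(29+1) = 160·67/30 = 10720/30 ≈ 357.3 → 357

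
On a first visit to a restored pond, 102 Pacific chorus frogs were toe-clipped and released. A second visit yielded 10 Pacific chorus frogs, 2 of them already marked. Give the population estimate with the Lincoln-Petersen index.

N = (102 × 10) / 2 = 1020 / 2 = 510

N = 510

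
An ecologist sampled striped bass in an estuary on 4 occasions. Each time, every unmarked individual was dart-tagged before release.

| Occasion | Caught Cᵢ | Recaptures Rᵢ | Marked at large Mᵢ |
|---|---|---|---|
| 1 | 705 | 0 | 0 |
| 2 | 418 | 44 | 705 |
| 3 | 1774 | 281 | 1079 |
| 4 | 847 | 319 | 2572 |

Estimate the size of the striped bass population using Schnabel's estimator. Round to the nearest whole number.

Σ MᵢCᵢ = 0·705 + 705·418 + 1079·1774 + 2572·847 = 0 + 294690 + 1914146 + 2178484 = 4387320
Σ Rᵢ = 0 + 44 + 281 + 319 = 644
N̂ = 4387320 / 644 ≈ 6812.6 → 6813

N ≈ 6813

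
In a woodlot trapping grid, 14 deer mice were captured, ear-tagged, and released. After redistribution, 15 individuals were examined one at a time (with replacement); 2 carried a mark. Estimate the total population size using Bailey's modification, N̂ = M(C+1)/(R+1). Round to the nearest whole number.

N̂ = 14·(15+1)/(2+1) = 14·16/3 = 224/3 ≈ 74.7 → 75

N ≈ 75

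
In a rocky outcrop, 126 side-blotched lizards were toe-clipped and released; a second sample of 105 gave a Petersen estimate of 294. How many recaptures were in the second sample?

R = 45

From N = M·C/R: R = M·C / N = 126·105 / 294 = 13230 / 294 = 45.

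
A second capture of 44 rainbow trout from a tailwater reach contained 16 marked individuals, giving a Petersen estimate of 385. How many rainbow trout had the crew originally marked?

M = 140

From N = M·C/R: M = N·R / C = 385·16 / 44 = 6160 / 44 = 140.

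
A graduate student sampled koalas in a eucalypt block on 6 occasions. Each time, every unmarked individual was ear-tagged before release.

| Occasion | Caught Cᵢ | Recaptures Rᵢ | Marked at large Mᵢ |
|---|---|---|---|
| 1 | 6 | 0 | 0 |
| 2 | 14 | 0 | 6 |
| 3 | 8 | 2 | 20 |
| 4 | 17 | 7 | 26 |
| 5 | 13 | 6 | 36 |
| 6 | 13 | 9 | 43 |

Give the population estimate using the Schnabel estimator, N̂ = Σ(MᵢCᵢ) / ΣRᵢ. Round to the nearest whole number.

Σ MᵢCᵢ = 0·6 + 6·14 + 20·8 + 26·17 + 36·13 + 43·13 = 0 + 84 + 160 + 442 + 468 + 559 = 1713
Σ Rᵢ = 0 + 0 + 2 + 7 + 6 + 9 = 24
N̂ = 1713 / 24 ≈ 71.4 → 71

N ≈ 71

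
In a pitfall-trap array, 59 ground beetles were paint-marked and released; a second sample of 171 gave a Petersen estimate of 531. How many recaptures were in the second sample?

From N = M·C/R: R = M·C / N = 59·171 / 531 = 10089 / 531 = 19.

R = 19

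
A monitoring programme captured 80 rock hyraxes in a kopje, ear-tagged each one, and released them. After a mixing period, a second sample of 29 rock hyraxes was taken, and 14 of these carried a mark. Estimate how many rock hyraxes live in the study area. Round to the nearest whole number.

N = (80 × 29) / 14 = 2320 / 14 ≈ 165.7 → 166

N ≈ 166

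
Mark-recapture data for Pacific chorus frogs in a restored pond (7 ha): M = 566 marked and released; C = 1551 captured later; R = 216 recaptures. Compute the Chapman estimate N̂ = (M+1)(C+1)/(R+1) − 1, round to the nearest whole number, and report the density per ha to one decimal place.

density ≈ 579.1 Pacific chorus frogs per ha

N̂ = 567·1552/217 − 1 = 879984/217 − 1 ≈ 4054.2 → 4054
Density = N̂ / area = 4054 / 7 ≈ 579.14 → 579.1 per ha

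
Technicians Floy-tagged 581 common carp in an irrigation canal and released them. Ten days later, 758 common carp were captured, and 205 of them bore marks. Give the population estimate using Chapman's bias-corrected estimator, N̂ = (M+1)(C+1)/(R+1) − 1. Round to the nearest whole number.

N̂ = (581+1)(758+1)/(205+1) − 1 = 582·759/206 − 1
= 441738/206 − 1 ≈ 2144.4 − 1 ≈ 2143.4 → 2143

N ≈ 2143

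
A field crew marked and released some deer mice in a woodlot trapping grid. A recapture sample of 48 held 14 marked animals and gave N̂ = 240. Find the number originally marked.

M = 70

From N = M·C/R: M = N·R / C = 240·14 / 48 = 3360 / 48 = 70.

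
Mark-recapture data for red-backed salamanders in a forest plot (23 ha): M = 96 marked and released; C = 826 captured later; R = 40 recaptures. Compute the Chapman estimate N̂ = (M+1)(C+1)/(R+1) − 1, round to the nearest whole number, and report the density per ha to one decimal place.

density ≈ 85.0 red-backed salamanders per ha

N̂ = 97·827/41 − 1 = 80219/41 − 1 ≈ 1955.6 → 1956
Density = N̂ / area = 1956 / 23 ≈ 85.04 → 85.0 per ha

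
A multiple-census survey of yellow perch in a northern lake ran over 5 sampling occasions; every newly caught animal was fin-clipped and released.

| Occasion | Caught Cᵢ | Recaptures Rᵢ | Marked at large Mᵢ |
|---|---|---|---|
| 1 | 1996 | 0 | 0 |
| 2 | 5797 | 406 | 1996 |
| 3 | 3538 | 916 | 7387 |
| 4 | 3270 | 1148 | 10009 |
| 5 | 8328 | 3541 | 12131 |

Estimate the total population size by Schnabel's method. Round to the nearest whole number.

Σ MᵢCᵢ = 0·1996 + 1996·5797 + 7387·3538 + 10009·3270 + 12131·8328 = 0 + 11570812 + 26135206 + 32729430 + 101026968 = 171462416
Σ Rᵢ = 0 + 406 + 916 + 1148 + 3541 = 6011
N̂ = 171462416 / 6011 ≈ 28524.8 → 28525

N ≈ 28,525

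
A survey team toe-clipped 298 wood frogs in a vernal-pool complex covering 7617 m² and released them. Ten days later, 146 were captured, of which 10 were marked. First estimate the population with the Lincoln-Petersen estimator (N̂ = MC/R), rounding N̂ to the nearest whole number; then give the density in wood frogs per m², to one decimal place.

density ≈ 0.6 wood frogs per m²

N̂ = 298·146/10 = 43508/10 ≈ 4350.8 → 4351
Density = N̂ / area = 4351 / 7617 ≈ 0.57 → 0.6 per m²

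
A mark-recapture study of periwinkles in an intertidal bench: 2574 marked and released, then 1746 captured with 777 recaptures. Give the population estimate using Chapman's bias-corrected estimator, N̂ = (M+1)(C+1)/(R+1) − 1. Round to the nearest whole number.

N ≈ 5781

N̂ = (2574+1)(1746+1)/(777+1) − 1 = 2575·1747/778 − 1
= 4498525/778 − 1 ≈ 5782.2 − 1 ≈ 5781.2 → 5781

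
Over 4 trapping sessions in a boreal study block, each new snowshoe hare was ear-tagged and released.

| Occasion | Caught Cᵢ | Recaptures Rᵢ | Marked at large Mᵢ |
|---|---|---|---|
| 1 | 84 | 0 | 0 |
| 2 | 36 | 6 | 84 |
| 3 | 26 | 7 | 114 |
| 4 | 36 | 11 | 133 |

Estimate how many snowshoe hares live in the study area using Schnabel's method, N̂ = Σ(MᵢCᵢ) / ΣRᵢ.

Σ MᵢCᵢ = 0·84 + 84·36 + 114·26 + 133·36 = 0 + 3024 + 2964 + 4788 = 10776
Σ Rᵢ = 0 + 6 + 7 + 11 = 24
N̂ = 10776 / 24 = 449

N = 449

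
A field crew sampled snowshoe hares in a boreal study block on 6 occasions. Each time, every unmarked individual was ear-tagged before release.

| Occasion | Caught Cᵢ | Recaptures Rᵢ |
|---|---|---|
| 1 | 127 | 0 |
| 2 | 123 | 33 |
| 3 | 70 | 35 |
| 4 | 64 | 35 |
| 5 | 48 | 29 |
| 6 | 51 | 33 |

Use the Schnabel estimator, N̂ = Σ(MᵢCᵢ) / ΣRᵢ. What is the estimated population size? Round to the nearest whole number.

Marked at large before each occasion: Mᵢ = Σⱼ<ᵢ (Cⱼ − Rⱼ) → M1=0, M2=127, M3=217, M4=252, M5=281, M6=300
Σ MᵢCᵢ = 0·127 + 127·123 + 217·70 + 252·64 + 281·48 + 300·51 = 0 + 15621 + 15190 + 16128 + 13488 + 15300 = 75727
Σ Rᵢ = 0 + 33 + 35 + 35 + 29 + 33 = 165
N̂ = 75727 / 165 ≈ 459.0 → 459

N ≈ 459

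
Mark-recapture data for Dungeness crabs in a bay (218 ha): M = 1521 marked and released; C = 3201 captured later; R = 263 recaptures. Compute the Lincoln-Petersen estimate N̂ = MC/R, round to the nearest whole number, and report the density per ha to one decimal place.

N̂ = 1521·3201/263 = 4868721/263 ≈ 18512.2 → 18512
Density = N̂ / area = 18512 / 218 ≈ 84.92 → 84.9 per ha

density ≈ 84.9 Dungeness crabs per ha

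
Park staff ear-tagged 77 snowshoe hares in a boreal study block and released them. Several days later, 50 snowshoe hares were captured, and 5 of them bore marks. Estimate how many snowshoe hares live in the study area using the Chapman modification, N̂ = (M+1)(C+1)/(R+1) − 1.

N̂ = (77+1)(50+1)/(5+1) − 1 = 78·51/6 − 1
= 3978/6 − 1 = 663 − 1 = 662

N = 662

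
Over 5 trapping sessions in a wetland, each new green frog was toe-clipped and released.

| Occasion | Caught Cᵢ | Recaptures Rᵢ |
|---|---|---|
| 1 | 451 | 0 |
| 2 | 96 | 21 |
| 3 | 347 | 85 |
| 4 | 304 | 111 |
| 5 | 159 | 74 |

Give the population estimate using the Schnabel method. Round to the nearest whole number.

Marked at large before each occasion: Mᵢ = Σⱼ<ᵢ (Cⱼ − Rⱼ) → M1=0, M2=451, M3=526, M4=788, M5=981
Σ MᵢCᵢ = 0·451 + 451·96 + 526·347 + 788·304 + 981·159 = 0 + 43296 + 182522 + 239552 + 155979 = 621349
Σ Rᵢ = 0 + 21 + 85 + 111 + 74 = 291
N̂ = 621349 / 291 ≈ 2135.2 → 2135

N ≈ 2135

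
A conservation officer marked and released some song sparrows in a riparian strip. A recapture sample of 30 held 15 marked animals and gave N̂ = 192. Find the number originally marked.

M = 96

From N = M·C/R: M = N·R / C = 192·15 / 30 = 2880 / 30 = 96.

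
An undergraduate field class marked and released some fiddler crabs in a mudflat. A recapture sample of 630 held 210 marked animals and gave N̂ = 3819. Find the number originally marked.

M = 1273

From N = M·C/R: M = N·R / C = 3819·210 / 630 = 801990 / 630 = 1273.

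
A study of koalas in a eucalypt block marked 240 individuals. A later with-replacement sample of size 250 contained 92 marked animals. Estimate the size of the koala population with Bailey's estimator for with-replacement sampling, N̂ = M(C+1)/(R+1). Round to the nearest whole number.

N̂ = 240·(250+1)/(92+1) = 240·251/93 = 60240/93 ≈ 647.7 → 648

N ≈ 648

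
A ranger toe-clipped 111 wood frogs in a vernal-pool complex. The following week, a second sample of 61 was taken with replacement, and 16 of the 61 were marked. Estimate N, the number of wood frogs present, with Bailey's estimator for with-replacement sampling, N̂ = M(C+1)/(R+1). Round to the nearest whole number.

N̂ = 111·(61+1)/(16+1) = 111·62/17 = 6882/17 ≈ 404.8 → 405

N ≈ 405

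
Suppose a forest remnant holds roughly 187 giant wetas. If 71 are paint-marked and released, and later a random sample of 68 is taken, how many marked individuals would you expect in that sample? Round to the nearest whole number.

Expected recaptures E[R] = M·C / N.
E[R] = 71 × 68 / 187 = 4828 / 187 ≈ 25.8 → 26

expected recaptures ≈ 26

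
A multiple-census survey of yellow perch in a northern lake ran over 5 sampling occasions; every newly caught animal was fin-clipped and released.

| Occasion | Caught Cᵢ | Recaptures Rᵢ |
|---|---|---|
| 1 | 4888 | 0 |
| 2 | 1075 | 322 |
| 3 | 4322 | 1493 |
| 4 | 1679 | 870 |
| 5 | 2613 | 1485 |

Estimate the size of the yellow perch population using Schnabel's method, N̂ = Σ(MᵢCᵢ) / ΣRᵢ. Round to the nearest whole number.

N ≈ 16,331

Marked at large before each occasion: Mᵢ = Σⱼ<ᵢ (Cⱼ − Rⱼ) → M1=0, M2=4888, M3=5641, M4=8470, M5=9279
Σ MᵢCᵢ = 0·4888 + 4888·1075 + 5641·4322 + 8470·1679 + 9279·2613 = 0 + 5254600 + 24380402 + 14221130 + 24246027 = 68102159
Σ Rᵢ = 0 + 322 + 1493 + 870 + 1485 = 4170
N̂ = 68102159 / 4170 ≈ 16331.45 → 16331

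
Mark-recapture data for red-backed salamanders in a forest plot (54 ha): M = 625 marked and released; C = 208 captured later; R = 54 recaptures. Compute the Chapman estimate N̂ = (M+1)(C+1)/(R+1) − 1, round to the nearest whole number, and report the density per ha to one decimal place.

density ≈ 44.0 red-backed salamanders per ha

N̂ = 626·209/55 − 1 = 130834/55 − 1 ≈ 2377.8 → 2378
Density = N̂ / area = 2378 / 54 ≈ 44.04 → 44.0 per ha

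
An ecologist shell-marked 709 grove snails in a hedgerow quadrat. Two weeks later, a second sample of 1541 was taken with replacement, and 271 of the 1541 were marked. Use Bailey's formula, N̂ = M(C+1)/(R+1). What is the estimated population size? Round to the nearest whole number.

N̂ = 709·(1541+1)/(271+1) = 709·1542/272 = 1093278/272 ≈ 4019.4 → 4019

N ≈ 4019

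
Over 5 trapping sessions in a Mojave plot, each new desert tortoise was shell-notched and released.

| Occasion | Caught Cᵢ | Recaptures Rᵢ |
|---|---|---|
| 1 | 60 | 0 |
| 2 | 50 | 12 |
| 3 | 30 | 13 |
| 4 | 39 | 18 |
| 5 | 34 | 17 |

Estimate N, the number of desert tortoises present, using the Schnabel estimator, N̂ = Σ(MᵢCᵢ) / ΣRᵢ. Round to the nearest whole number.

Marked at large before each occasion: Mᵢ = Σⱼ<ᵢ (Cⱼ − Rⱼ) → M1=0, M2=60, M3=98, M4=115, M5=136
Σ MᵢCᵢ = 0·60 + 60·50 + 98·30 + 115·39 + 136·34 = 0 + 3000 + 2940 + 4485 + 4624 = 15049
Σ Rᵢ = 0 + 12 + 13 + 18 + 17 = 60
N̂ = 15049 / 60 ≈ 250.8 → 251

N ≈ 251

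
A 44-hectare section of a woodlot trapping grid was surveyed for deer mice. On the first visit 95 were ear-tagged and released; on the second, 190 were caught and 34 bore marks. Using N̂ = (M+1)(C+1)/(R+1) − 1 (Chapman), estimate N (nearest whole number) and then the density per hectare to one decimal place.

density ≈ 11.9 deer mice per hectare

N̂ = 96·191/35 − 1 = 18336/35 − 1 ≈ 522.9 → 523
Density = N̂ / area = 523 / 44 ≈ 11.89 → 11.9 per hectare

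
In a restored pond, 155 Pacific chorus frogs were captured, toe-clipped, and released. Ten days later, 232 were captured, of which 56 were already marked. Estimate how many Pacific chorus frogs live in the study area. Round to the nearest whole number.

N = (155 × 232) / 56 = 35960 / 56 ≈ 642.1 → 642

N ≈ 642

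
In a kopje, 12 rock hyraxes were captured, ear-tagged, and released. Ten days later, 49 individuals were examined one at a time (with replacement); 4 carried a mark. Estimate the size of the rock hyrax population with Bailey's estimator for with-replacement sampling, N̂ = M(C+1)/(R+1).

N = 120

N̂ = 12·(49+1)/(4+1) = 12·50/5 = 600/5 = 120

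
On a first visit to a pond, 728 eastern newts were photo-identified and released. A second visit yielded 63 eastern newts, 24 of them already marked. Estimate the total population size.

N = 1911

N = (728 × 63) / 24 = 45864 / 24 = 1911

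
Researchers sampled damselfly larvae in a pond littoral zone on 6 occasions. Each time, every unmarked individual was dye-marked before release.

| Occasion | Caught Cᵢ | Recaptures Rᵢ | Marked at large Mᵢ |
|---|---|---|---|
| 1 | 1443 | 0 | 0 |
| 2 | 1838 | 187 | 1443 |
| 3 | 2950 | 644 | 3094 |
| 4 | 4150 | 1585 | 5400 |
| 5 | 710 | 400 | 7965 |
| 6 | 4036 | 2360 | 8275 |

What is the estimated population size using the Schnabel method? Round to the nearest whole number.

N ≈ 14,150

Σ MᵢCᵢ = 0·1443 + 1443·1838 + 3094·2950 + 5400·4150 + 7965·710 + 8275·4036 = 0 + 2652234 + 9127300 + 22410000 + 5655150 + 33397900 = 73242584
Σ Rᵢ = 0 + 187 + 644 + 1585 + 400 + 2360 = 5176
N̂ = 73242584 / 5176 ≈ 14150.4 → 14150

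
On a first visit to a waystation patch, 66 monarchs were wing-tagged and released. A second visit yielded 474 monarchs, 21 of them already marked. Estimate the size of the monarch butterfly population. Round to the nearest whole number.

N ≈ 1490

The marked fraction in the recapture sample should equal the marked fraction in the population: 21/474 = 66/N.
N = (66 × 474) / 21 = 31284 / 21 ≈ 1489.7 → 1490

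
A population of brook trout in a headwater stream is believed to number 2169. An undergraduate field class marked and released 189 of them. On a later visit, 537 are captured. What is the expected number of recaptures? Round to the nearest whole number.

expected recaptures ≈ 47

Expected recaptures E[R] = M·C / N.
E[R] = 189 × 537 / 2169 = 101493 / 2169 ≈ 46.8 → 47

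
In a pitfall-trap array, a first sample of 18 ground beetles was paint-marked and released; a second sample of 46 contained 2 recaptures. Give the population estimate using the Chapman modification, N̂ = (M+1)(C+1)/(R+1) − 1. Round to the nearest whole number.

N̂ = (18+1)(46+1)/(2+1) − 1 = 19·47/3 − 1
= 893/3 − 1 ≈ 297.7 − 1 ≈ 296.7 → 297

N ≈ 297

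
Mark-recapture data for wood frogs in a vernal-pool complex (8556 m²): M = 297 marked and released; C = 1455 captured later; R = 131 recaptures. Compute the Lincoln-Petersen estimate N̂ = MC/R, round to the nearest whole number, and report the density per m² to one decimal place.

density ≈ 0.4 wood frogs per m²

N̂ = 297·1455/131 = 432135/131 ≈ 3298.7 → 3299
Density = N̂ / area = 3299 / 8556 ≈ 0.39 → 0.4 per m²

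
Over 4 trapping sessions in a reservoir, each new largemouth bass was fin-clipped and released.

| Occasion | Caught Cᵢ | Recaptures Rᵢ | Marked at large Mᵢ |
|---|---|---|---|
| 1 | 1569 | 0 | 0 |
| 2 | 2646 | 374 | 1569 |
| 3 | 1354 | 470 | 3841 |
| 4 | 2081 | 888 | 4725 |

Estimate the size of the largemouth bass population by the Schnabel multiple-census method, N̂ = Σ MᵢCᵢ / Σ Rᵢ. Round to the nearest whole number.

Σ MᵢCᵢ = 0·1569 + 1569·2646 + 3841·1354 + 4725·2081 = 0 + 4151574 + 5200714 + 9832725 = 19185013
Σ Rᵢ = 0 + 374 + 470 + 888 = 1732
N̂ = 19185013 / 1732 ≈ 11076.8 → 11077

N ≈ 11,077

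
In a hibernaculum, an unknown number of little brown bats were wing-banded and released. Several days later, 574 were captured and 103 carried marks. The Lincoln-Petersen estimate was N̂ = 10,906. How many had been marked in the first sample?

From N = M·C/R: M = N·R / C = 10906·103 / 574 = 1123318 / 574 = 1957.

M = 1957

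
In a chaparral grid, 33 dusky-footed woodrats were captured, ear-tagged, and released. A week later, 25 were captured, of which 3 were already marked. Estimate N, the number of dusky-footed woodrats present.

If marked individuals mix randomly, R/C ≈ M/N, giving N ≈ M·C/R.
N = (33 × 25) / 3 = 825 / 3 = 275

N = 275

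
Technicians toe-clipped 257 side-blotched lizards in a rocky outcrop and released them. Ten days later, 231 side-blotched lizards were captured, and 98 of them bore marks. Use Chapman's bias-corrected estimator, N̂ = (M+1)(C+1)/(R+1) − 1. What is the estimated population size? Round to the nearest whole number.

N̂ = (257+1)(231+1)/(98+1) − 1 = 258·232/99 − 1
= 59856/99 − 1 ≈ 604.6 − 1 ≈ 603.6 → 604

N ≈ 604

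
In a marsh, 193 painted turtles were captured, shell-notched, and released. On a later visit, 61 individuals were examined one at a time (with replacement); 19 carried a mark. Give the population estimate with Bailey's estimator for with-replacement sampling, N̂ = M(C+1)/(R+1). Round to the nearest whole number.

N̂ = 193·(61+1)/(19+1) = 193·62/20 = 11966/20 ≈ 598.3 → 598

N ≈ 598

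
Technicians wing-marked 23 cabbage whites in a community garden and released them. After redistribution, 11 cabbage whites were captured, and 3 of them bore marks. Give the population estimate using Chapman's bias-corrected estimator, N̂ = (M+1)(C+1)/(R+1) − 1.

N = 71

N̂ = (23+1)(11+1)/(3+1) − 1 = 24·12/4 − 1
= 288/4 − 1 = 72 − 1 = 71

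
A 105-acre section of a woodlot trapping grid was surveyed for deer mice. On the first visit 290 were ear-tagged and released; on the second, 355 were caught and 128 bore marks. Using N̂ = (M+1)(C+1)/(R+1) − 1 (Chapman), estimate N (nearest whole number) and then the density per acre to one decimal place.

density ≈ 7.6 deer mice per acre

N̂ = 291·356/129 − 1 = 103596/129 − 1 ≈ 802.1 → 802
Density = N̂ / area = 802 / 105 ≈ 7.64 → 7.6 per acre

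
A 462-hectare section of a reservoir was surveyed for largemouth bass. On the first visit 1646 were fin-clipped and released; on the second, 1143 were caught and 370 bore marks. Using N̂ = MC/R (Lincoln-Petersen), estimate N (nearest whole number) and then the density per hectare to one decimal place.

density ≈ 11.0 largemouth bass per hectare

N̂ = 1646·1143/370 = 1881378/370 ≈ 5084.8 → 5085
Density = N̂ / area = 5085 / 462 ≈ 11.01 → 11.0 per hectare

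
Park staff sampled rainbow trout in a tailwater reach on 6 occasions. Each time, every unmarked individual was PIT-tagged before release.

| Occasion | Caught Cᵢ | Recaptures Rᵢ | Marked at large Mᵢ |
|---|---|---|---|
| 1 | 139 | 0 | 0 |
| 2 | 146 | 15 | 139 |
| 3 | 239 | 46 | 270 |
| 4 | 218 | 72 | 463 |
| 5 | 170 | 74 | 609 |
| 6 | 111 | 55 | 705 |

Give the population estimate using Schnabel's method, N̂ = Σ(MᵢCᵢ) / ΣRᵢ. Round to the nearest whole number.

N ≈ 1403

Σ MᵢCᵢ = 0·139 + 139·146 + 270·239 + 463·218 + 609·170 + 705·111 = 0 + 20294 + 64530 + 100934 + 103530 + 78255 = 367543
Σ Rᵢ = 0 + 15 + 46 + 72 + 74 + 55 = 262
N̂ = 367543 / 262 ≈ 1402.8 → 1403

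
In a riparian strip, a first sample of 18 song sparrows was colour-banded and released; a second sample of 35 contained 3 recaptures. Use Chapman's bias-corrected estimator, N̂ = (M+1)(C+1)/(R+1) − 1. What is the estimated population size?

N̂ = (18+1)(35+1)/(3+1) − 1 = 19·36/4 − 1
= 684/4 − 1 = 171 − 1 = 170

N = 170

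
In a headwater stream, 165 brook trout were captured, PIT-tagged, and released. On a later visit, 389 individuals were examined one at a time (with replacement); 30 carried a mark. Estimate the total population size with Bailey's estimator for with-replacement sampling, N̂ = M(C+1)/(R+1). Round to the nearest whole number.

N̂ = 165·(389+1)/(30+1) = 165·390/31 = 64350/31 ≈ 2075.8 → 2076

N ≈ 2076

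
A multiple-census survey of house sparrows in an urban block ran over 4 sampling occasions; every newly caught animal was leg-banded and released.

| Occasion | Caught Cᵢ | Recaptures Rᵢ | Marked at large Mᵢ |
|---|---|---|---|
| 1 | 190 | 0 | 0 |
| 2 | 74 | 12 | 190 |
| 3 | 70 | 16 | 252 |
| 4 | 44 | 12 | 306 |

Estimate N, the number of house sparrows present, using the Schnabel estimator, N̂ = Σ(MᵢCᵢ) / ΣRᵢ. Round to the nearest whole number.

Σ MᵢCᵢ = 0·190 + 190·74 + 252·70 + 306·44 = 0 + 14060 + 17640 + 13464 = 45164
Σ Rᵢ = 0 + 12 + 16 + 12 = 40
N̂ = 45164 / 40 ≈ 1129.1 → 1129

N ≈ 1129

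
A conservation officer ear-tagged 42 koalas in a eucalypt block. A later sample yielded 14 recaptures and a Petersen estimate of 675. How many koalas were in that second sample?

From N = M·C/R: C = N·R / M = 675·14 / 42 = 9450 / 42 = 225.

C = 225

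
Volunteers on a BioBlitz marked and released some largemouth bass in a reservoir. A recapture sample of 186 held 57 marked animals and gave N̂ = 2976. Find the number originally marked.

M = 912

From N = M·C/R: M = N·R / C = 2976·57 / 186 = 169632 / 186 = 912.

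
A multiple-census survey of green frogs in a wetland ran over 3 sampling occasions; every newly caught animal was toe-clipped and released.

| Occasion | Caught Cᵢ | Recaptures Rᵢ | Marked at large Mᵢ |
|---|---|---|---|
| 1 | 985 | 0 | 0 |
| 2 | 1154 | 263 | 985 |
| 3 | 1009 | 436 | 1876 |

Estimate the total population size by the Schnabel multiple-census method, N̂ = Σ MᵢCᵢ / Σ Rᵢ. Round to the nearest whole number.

Σ MᵢCᵢ = 0·985 + 985·1154 + 1876·1009 = 0 + 1136690 + 1892884 = 3029574
Σ Rᵢ = 0 + 263 + 436 = 699
N̂ = 3029574 / 699 ≈ 4334.2 → 4334

N ≈ 4334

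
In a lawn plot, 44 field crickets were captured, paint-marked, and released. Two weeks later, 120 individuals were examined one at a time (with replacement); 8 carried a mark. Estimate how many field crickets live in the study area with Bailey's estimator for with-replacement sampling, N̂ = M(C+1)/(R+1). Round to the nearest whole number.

N ≈ 592

N̂ = 44·(120+1)/(8+1) = 44·121/9 = 5324/9 ≈ 591.6 → 592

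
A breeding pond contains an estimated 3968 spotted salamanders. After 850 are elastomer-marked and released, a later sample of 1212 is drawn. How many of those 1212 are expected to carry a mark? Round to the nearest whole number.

expected recaptures ≈ 260

Expected recaptures E[R] = M·C / N.
E[R] = 850 × 1212 / 3968 = 1030200 / 3968 ≈ 259.6 → 260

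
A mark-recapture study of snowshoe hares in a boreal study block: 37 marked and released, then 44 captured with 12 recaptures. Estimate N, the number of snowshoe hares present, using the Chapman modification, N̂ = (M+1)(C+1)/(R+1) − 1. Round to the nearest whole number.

N̂ = (37+1)(44+1)/(12+1) − 1 = 38·45/13 − 1
= 1710/13 − 1 ≈ 131.5 − 1 ≈ 130.5 → 131

N ≈ 131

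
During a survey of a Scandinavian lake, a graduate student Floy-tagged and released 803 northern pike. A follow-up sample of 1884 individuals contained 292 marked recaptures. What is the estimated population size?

The marked fraction in the recapture sample should equal the marked fraction in the population: 292/1884 = 803/N.
N = (803 × 1884) / 292 = 1512852 / 292 = 5181

N = 5181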